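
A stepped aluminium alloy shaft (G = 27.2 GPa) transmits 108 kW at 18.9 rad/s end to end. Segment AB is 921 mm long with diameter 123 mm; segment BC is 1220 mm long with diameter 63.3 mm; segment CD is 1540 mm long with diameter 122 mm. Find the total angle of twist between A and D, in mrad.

ω = 18.9 rad/s, so T = P/ω = 108×10³ / 18.90 = 5714 N·m.
J_AB = π(0.123)⁴/32 = 2.25×10^-5 m⁴; J_BC = π(0.0633)⁴/32 = 1.58×10^-6 m⁴; J_CD = π(0.122)⁴/32 = 2.17×10^-5 m⁴.
θ = (T/G)·Σ L_i/J_i = (5714/27.2×10⁹)·(0.921/2.25×10^-5 + 1.22/1.58×10^-6 + 1.54/2.17×10^-5) = 0.1861 rad.

186 mrad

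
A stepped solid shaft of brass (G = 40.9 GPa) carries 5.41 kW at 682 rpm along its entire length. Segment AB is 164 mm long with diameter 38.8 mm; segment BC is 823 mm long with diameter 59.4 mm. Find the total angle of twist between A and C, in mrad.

ω = 2π·682/60 = 71.42 rad/s, so T = P/ω = 5.41×10³ / 71.42 = 75.75 N·m.
J_AB = π(0.0388)⁴/32 = 2.22×10^-7 m⁴; J_BC = π(0.0594)⁴/32 = 1.22×10^-6 m⁴.
θ = (T/G)·Σ L_i/J_i = (75.75/40.9×10⁹)·(0.164/2.22×10^-7 + 0.823/1.22×10^-6) = 2.612×10^-3 rad.

2.61 mrad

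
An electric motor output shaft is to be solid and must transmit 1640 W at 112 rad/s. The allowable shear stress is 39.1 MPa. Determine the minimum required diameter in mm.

ω = 112 rad/s, so T = P/ω = 1640 / 112.0 = 14.64 N·m.
For a solid shaft τ_max = 16T/(πd³), so d = (16T/(π τ_allow))^(1/3) = (16·14.64/(π·3.91×10^7))^(1/3) = 0.01240 m.

12.4 mm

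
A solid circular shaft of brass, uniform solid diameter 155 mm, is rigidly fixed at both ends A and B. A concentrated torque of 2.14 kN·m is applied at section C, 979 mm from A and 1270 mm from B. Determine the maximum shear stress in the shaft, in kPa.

1650 kPa

With uniform GJ and both ends fixed, compatibility θ_AC = θ_CB gives T_A·a = T_B·b, together with T_A + T_B = T₀.
T_A = T₀·b/(a+b) = 2140·1270/2249 = 1208 N·m; T_B = 931.6 N·m.
τ in each portion: τ_AC = 1.65×10^6 Pa, τ_CB = 1.27×10^6 Pa; maximum is in AC.
τ_max = T_AC·r/J = 1208·0.0775/5.67×10^-5 = 1.653×10^6 Pa.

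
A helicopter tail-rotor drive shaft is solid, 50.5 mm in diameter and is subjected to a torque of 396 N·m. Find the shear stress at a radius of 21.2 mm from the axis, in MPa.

13.1 MPa

J = πd⁴/32 = π(0.0505)⁴/32 = 6.385×10^-7 m⁴.
Shear stress varies linearly with radius: τ = T·r/J = 396.0 × 0.0212 / 6.385×10^-7 = 1.315×10^7 Pa.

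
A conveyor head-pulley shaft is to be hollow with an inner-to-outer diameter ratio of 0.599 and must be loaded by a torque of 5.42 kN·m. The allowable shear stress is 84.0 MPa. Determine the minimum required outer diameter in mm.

72.3 mm

For a hollow shaft with d_i/d_o = 0.599: τ_max = 16T/(π d_o³ (1−k⁴)), so d_o = [16T/(π τ_allow (1−k⁴))]^(1/3) = [16·5420/(π·8.40×10^7·0.8713)]^(1/3) = 0.07225 m.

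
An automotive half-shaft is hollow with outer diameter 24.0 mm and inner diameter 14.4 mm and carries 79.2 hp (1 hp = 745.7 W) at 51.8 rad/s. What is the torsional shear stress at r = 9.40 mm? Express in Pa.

ω = 51.8 rad/s, so T = P/ω = 79.2×745.7 / 51.80 = 1140 N·m.
J = π(d_o⁴ − d_i⁴)/32 = π(0.0240⁴ − 0.0144⁴)/32 = 2.835×10^-8 m⁴.
Shear stress varies linearly with radius: τ = T·r/J = 1140 × 0.00940 / 2.835×10^-8 = 3.780×10^8 Pa.

3.78e8 Pa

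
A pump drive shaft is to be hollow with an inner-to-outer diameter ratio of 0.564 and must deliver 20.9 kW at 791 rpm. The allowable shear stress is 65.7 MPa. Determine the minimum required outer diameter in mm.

27.9 mm

ω = 2π·791/60 = 82.83 rad/s, so T = P/ω = 20.9×10³ / 82.83 = 252.3 N·m.
For a hollow shaft with d_i/d_o = 0.564: τ_max = 16T/(π d_o³ (1−k⁴)), so d_o = [16T/(π τ_allow (1−k⁴))]^(1/3) = [16·252.3/(π·6.57×10^7·0.8988)]^(1/3) = 0.02792 m.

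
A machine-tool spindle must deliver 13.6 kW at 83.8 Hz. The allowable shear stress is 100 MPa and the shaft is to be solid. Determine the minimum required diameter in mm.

ω = 2π·83.8 = 526.5 rad/s, so T = P/ω = 13.6×10³ / 526.5 = 25.83 N·m.
For a solid shaft τ_max = 16T/(πd³), so d = (16T/(π τ_allow))^(1/3) = (16·25.83/(π·1.00×10^8))^(1/3) = 0.01096 m.

11.0 mm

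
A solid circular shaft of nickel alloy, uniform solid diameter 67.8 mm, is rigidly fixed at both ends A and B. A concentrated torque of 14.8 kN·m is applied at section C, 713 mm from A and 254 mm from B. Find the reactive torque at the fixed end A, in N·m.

3890 N·m

With uniform GJ and both ends fixed, compatibility θ_AC = θ_CB gives T_A·a = T_B·b, together with T_A + T_B = T₀.
T_A = T₀·b/(a+b) = 14800·254/967.0 = 3887 N·m; T_B = 10910 N·m.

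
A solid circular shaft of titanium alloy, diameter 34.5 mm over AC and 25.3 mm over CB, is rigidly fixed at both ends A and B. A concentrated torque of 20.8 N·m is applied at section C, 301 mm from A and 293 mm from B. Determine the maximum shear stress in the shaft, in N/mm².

1.99 N/mm²

Compatibility: T_A·a/J_AC = T_B·b/J_CB with T_A + T_B = T₀.
J_AC = 1.39×10^-7 m⁴, J_CB = 4.02×10^-8 m⁴, so T_A = T₀·(J_AC/a)/((J_AC/a)+(J_CB/b)) = 16.04 N·m, T_B = 4.764 N·m.
τ in each portion: τ_AC = 1.99×10^6 Pa, τ_CB = 1.50×10^6 Pa; maximum is in AC.
τ_max = T_AC·r/J = 16.04·0.0173/1.39×10^-7 = 1.989×10^6 Pa.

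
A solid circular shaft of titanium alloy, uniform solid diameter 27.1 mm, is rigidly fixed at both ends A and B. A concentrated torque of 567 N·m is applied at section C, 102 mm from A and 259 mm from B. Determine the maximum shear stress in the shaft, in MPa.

104 MPa

With uniform GJ and both ends fixed, compatibility θ_AC = θ_CB gives T_A·a = T_B·b, together with T_A + T_B = T₀.
T_A = T₀·b/(a+b) = 567.0·259/361.0 = 406.8 N·m; T_B = 160.2 N·m.
τ in each portion: τ_AC = 1.04×10^8 Pa, τ_CB = 4.10×10^7 Pa; maximum is in AC.
τ_max = T_AC·r/J = 406.8·0.0136/5.30×10^-8 = 1.041×10^8 Pa.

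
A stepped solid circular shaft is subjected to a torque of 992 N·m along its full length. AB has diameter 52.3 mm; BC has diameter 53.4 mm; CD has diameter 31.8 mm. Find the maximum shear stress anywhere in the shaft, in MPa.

Under the same torque, τ_max = 16T/(πd³) is largest where d is smallest — segment CD (d = 31.8 mm).
τ_max = 16·992.0/(π·(0.0318)³) = 1.571×10^8 Pa.

157 MPa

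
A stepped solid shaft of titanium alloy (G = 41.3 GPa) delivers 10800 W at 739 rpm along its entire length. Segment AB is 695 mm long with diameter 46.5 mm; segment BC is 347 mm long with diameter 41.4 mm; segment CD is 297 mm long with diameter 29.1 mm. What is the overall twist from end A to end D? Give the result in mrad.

ω = 2π·739/60 = 77.39 rad/s, so T = P/ω = 10800 / 77.39 = 139.6 N·m.
J_AB = π(0.0465)⁴/32 = 4.59×10^-7 m⁴; J_BC = π(0.0414)⁴/32 = 2.88×10^-7 m⁴; J_CD = π(0.0291)⁴/32 = 7.04×10^-8 m⁴.
θ = (T/G)·Σ L_i/J_i = (139.6/41.3×10⁹)·(0.695/4.59×10^-7 + 0.347/2.88×10^-7 + 0.297/7.04×10^-8) = 0.02344 rad.

23.4 mrad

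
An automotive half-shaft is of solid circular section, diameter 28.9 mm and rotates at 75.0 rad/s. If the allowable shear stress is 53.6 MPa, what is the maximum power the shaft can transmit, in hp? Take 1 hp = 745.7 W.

25.5 hp

J = πd⁴/32 = π(0.0289)⁴/32 = 6.848×10^-8 m⁴.
T_max = τ_allow·J/r = 5.36×10^7 × 6.848×10^-8 / 0.0144 = 254.0 N·m.
ω = 75.0 rad/s, so P_max = T_max·ω = 1.905×10^4 W.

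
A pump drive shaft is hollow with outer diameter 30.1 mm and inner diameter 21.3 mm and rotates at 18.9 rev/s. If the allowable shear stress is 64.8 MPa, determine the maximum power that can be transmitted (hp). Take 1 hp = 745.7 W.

J = π(d_o⁴ − d_i⁴)/32 = π(0.0301⁴ − 0.0213⁴)/32 = 6.038×10^-8 m⁴.
T_max = τ_allow·J/r = 6.48×10^7 × 6.038×10^-8 / 0.0151 = 260.0 N·m.
ω = 2π·18.9 = 118.8 rad/s, so P_max = T_max·ω = 3.087×10^4 W.

41.4 hp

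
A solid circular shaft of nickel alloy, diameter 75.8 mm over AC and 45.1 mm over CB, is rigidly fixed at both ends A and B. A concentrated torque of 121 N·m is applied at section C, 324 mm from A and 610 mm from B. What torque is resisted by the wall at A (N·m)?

113 N·m

Compatibility: T_A·a/J_AC = T_B·b/J_CB with T_A + T_B = T₀.
J_AC = 3.24×10^-6 m⁴, J_CB = 4.06×10^-7 m⁴, so T_A = T₀·(J_AC/a)/((J_AC/a)+(J_CB/b)) = 113.4 N·m, T_B = 7.552 N·m.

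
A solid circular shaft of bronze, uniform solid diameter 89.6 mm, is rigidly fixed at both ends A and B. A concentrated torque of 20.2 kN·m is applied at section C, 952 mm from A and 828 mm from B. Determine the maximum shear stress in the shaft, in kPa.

With uniform GJ and both ends fixed, compatibility θ_AC = θ_CB gives T_A·a = T_B·b, together with T_A + T_B = T₀.
T_A = T₀·b/(a+b) = 20200·828/1780 = 9396 N·m; T_B = 10800 N·m.
τ in each portion: τ_AC = 6.65×10^7 Pa, τ_CB = 7.65×10^7 Pa; maximum is in CB.
τ_max = T_CB·r/J = 10800·0.0448/6.33×10^-6 = 7.649×10^7 Pa.

76500 kPa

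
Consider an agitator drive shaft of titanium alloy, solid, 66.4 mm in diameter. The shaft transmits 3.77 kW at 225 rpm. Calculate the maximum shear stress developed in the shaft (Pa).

2.78e6 Pa

ω = 2π·225/60 = 23.56 rad/s, so T = P/ω = 3.77×10³ / 23.56 = 160.0 N·m.
J = πd⁴/32 = π(0.0664)⁴/32 = 1.908×10^-6 m⁴.
τ_max = T·r/J = 160.0 × 0.0332 / 1.908×10^-6 = 2.784×10^6 Pa.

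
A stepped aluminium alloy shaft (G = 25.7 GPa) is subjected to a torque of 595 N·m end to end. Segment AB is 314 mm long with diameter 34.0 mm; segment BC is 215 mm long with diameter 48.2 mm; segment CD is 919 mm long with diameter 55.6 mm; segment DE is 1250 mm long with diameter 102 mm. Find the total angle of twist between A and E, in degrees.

5.17°

J_AB = π(0.0340)⁴/32 = 1.31×10^-7 m⁴; J_BC = π(0.0482)⁴/32 = 5.30×10^-7 m⁴; J_CD = π(0.0556)⁴/32 = 9.38×10^-7 m⁴; J_DE = π(0.102)⁴/32 = 1.06×10^-5 m⁴.
θ = (T/G)·Σ L_i/J_i = (595.0/25.7×10⁹)·(0.314/1.31×10^-7 + 0.215/5.30×10^-7 + 0.919/9.38×10^-7 + 1.25/1.06×10^-5) = 0.09021 rad.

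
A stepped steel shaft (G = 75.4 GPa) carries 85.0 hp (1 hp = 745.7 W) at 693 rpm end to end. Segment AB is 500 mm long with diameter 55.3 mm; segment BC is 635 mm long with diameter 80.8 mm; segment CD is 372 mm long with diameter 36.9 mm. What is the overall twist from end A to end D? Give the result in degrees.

1.82°

ω = 2π·693/60 = 72.57 rad/s, so T = P/ω = 85.0×745.7 / 72.57 = 873.4 N·m.
J_AB = π(0.0553)⁴/32 = 9.18×10^-7 m⁴; J_BC = π(0.0808)⁴/32 = 4.18×10^-6 m⁴; J_CD = π(0.0369)⁴/32 = 1.82×10^-7 m⁴.
θ = (T/G)·Σ L_i/J_i = (873.4/75.4×10⁹)·(0.500/9.18×10^-7 + 0.635/4.18×10^-6 + 0.372/1.82×10^-7) = 0.03174 rad.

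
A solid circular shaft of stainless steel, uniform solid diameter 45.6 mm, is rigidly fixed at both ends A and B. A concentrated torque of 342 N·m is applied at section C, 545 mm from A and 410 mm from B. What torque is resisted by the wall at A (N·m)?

With uniform GJ and both ends fixed, compatibility θ_AC = θ_CB gives T_A·a = T_B·b, together with T_A + T_B = T₀.
T_A = T₀·b/(a+b) = 342.0·410/955.0 = 146.8 N·m; T_B = 195.2 N·m.

147 N·m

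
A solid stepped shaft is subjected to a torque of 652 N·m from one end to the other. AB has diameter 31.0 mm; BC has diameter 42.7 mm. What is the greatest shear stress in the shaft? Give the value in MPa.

111 MPa

Under the same torque, τ_max = 16T/(πd³) is largest where d is smallest — segment AB (d = 31.0 mm).
τ_max = 16·652.0/(π·(0.0310)³) = 1.115×10^8 Pa.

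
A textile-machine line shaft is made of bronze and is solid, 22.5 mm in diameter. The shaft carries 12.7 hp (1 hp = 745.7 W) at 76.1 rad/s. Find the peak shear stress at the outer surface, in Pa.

ω = 76.1 rad/s, so T = P/ω = 12.7×745.7 / 76.10 = 124.4 N·m.
J = πd⁴/32 = π(0.0225)⁴/32 = 2.516×10^-8 m⁴.
τ_max = T·r/J = 124.4 × 0.0112 / 2.516×10^-8 = 5.564×10^7 Pa.

5.56e7 Pa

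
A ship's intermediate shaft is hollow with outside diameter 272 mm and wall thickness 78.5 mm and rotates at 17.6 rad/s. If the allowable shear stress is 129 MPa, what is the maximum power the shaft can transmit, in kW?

8680 kW

J = π(d_o⁴ − d_i⁴)/32 = π(0.272⁴ − 0.115⁴)/32 = 5.202×10^-4 m⁴.
T_max = τ_allow·J/r = 1.29×10^8 × 5.202×10^-4 / 0.136 = 493400 N·m.
ω = 17.6 rad/s, so P_max = T_max·ω = 8.684×10^6 W.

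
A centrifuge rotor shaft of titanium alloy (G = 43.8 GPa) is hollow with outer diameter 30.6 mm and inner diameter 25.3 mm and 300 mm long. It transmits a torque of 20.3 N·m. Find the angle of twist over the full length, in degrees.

0.174°

J = π(d_o⁴ − d_i⁴)/32 = π(0.0306⁴ − 0.0253⁴)/32 = 4.585×10^-8 m⁴.
θ = T·L/(G·J) = 20.30 × 0.300 / (43.8×10⁹ × 4.585×10^-8) = 3.032×10^-3 rad.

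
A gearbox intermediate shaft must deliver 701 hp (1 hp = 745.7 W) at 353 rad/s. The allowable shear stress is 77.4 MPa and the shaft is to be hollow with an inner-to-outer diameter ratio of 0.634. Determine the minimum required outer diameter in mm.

48.8 mm

ω = 353 rad/s, so T = P/ω = 701×745.7 / 353.0 = 1481 N·m.
For a hollow shaft with d_i/d_o = 0.634: τ_max = 16T/(π d_o³ (1−k⁴)), so d_o = [16T/(π τ_allow (1−k⁴))]^(1/3) = [16·1481/(π·7.74×10^7·0.8384)]^(1/3) = 0.04880 m.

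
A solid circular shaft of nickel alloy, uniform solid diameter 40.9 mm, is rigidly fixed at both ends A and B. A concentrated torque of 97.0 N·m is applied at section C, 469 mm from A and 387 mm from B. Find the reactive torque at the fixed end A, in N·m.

With uniform GJ and both ends fixed, compatibility θ_AC = θ_CB gives T_A·a = T_B·b, together with T_A + T_B = T₀.
T_A = T₀·b/(a+b) = 97.00·387/856.0 = 43.85 N·m; T_B = 53.15 N·m.

43.9 N·m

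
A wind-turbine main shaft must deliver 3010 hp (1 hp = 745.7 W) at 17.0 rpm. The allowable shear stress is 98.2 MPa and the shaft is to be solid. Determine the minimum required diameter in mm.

403 mm

ω = 2π·17.0/60 = 1.780 rad/s, so T = P/ω = 3010×745.7 / 1.780 = 1.261e6 N·m.
For a solid shaft τ_max = 16T/(πd³), so d = (16T/(π τ_allow))^(1/3) = (16·1.261e6/(π·9.82×10^7))^(1/3) = 0.4029 m.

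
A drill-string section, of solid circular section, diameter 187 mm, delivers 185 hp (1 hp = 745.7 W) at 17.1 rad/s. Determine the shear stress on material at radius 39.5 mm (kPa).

2650 kPa

ω = 17.1 rad/s, so T = P/ω = 185×745.7 / 17.10 = 8068 N·m.
J = πd⁴/32 = π(0.187)⁴/32 = 1.201×10^-4 m⁴.
Shear stress varies linearly with radius: τ = T·r/J = 8068 × 0.0395 / 1.201×10^-4 = 2.654×10^6 Pa.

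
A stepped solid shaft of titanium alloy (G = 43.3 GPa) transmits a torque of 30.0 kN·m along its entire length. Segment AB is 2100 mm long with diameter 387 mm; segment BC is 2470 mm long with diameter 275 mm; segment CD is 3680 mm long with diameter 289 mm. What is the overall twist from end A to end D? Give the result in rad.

0.00743 rad

J_AB = π(0.387)⁴/32 = 2.20×10^-3 m⁴; J_BC = π(0.275)⁴/32 = 5.61×10^-4 m⁴; J_CD = π(0.289)⁴/32 = 6.85×10^-4 m⁴.
θ = (T/G)·Σ L_i/J_i = (30000/43.3×10⁹)·(2.10/2.20×10^-3 + 2.47/5.61×10^-4 + 3.68/6.85×10^-4) = 7.432×10^-3 rad.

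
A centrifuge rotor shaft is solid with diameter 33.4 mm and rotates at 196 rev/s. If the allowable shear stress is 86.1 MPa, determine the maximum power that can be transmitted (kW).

776 kW

J = πd⁴/32 = π(0.0334)⁴/32 = 1.222×10^-7 m⁴.
T_max = τ_allow·J/r = 8.61×10^7 × 1.222×10^-7 / 0.0167 = 629.9 N·m.
ω = 2π·196 = 1232 rad/s, so P_max = T_max·ω = 7.757×10^5 W.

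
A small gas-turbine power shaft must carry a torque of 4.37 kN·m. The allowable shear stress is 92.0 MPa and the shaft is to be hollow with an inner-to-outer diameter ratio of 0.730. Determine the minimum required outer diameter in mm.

For a hollow shaft with d_i/d_o = 0.730: τ_max = 16T/(π d_o³ (1−k⁴)), so d_o = [16T/(π τ_allow (1−k⁴))]^(1/3) = [16·4370/(π·9.20×10^7·0.7160)]^(1/3) = 0.06965 m.

69.6 mm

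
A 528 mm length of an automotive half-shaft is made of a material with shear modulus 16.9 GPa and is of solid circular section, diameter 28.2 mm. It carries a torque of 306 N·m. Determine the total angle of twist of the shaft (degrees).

J = πd⁴/32 = π(0.0282)⁴/32 = 6.209×10^-8 m⁴.
θ = T·L/(G·J) = 306.0 × 0.528 / (16.9×10⁹ × 6.209×10^-8) = 0.1540 rad.

8.82°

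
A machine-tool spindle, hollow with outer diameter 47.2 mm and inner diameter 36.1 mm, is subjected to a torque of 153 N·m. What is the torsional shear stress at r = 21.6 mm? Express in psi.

1500 psi

J = π(d_o⁴ − d_i⁴)/32 = π(0.0472⁴ − 0.0361⁴)/32 = 3.205×10^-7 m⁴.
Shear stress varies linearly with radius: τ = T·r/J = 153.0 × 0.0216 / 3.205×10^-7 = 1.031×10^7 Pa.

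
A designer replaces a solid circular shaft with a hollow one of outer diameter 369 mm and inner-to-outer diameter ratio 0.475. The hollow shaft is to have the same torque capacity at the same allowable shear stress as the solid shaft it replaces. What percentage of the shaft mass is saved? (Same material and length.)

Equal τ_max and T ⇒ the solid shaft needs d_s³ = d_o³(1−k⁴), so d_s = 369·(1−0.475⁴)^(1/3) = 362.6 mm.
Area ratio A_h/A_s = d_o²(1−k²)/d_s² = (1−k²)/(1−k⁴)^(2/3) = 0.8018.
Mass saving = 1 − 0.8018 = 19.8 %.

19.8 %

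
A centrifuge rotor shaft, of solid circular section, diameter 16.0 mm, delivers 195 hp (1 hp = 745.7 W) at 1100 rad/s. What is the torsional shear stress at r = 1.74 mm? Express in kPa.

ω = 1100 rad/s, so T = P/ω = 195×745.7 / 1100 = 132.2 N·m.
J = πd⁴/32 = π(0.0160)⁴/32 = 6.434×10^-9 m⁴.
Shear stress varies linearly with radius: τ = T·r/J = 132.2 × 0.00174 / 6.434×10^-9 = 3.575×10^7 Pa.

35700 kPa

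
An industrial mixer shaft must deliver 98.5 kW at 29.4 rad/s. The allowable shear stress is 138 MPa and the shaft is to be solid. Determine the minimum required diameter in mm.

49.8 mm

ω = 29.4 rad/s, so T = P/ω = 98.5×10³ / 29.40 = 3350 N·m.
For a solid shaft τ_max = 16T/(πd³), so d = (16T/(π τ_allow))^(1/3) = (16·3350/(π·1.38×10^8))^(1/3) = 0.04982 m.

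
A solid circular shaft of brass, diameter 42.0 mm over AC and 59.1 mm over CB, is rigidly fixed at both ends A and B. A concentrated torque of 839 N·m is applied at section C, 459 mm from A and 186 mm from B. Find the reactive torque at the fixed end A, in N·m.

78.6 N·m

Compatibility: T_A·a/J_AC = T_B·b/J_CB with T_A + T_B = T₀.
J_AC = 3.05×10^-7 m⁴, J_CB = 1.20×10^-6 m⁴, so T_A = T₀·(J_AC/a)/((J_AC/a)+(J_CB/b)) = 78.59 N·m, T_B = 760.4 N·m.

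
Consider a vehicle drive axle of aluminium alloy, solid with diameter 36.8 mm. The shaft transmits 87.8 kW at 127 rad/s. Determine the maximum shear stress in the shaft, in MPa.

70.7 MPa

ω = 127 rad/s, so T = P/ω = 87.8×10³ / 127.0 = 691.3 N·m.
J = πd⁴/32 = π(0.0368)⁴/32 = 1.800×10^-7 m⁴.
τ_max = T·r/J = 691.3 × 0.0184 / 1.800×10^-7 = 7.065×10^7 Pa.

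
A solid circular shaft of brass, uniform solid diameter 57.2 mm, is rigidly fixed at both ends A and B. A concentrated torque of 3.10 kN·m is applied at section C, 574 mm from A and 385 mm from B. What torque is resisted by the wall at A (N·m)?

With uniform GJ and both ends fixed, compatibility θ_AC = θ_CB gives T_A·a = T_B·b, together with T_A + T_B = T₀.
T_A = T₀·b/(a+b) = 3100·385/959.0 = 1245 N·m; T_B = 1855 N·m.

1240 N·m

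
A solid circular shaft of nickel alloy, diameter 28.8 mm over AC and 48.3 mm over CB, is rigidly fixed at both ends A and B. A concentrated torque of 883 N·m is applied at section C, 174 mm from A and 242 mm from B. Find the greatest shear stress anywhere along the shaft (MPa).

Compatibility: T_A·a/J_AC = T_B·b/J_CB with T_A + T_B = T₀.
J_AC = 6.75×10^-8 m⁴, J_CB = 5.34×10^-7 m⁴, so T_A = T₀·(J_AC/a)/((J_AC/a)+(J_CB/b)) = 132.0 N·m, T_B = 751.0 N·m.
τ in each portion: τ_AC = 2.81×10^7 Pa, τ_CB = 3.39×10^7 Pa; maximum is in CB.
τ_max = T_CB·r/J = 751.0·0.0241/5.34×10^-7 = 3.394×10^7 Pa.

33.9 MPa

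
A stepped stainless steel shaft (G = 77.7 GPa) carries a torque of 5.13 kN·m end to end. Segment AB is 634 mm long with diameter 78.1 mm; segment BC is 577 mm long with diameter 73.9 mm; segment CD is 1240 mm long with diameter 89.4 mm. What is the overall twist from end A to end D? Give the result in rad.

0.0375 rad

J_AB = π(0.0781)⁴/32 = 3.65×10^-6 m⁴; J_BC = π(0.0739)⁴/32 = 2.93×10^-6 m⁴; J_CD = π(0.0894)⁴/32 = 6.27×10^-6 m⁴.
θ = (T/G)·Σ L_i/J_i = (5130/77.7×10⁹)·(0.634/3.65×10^-6 + 0.577/2.93×10^-6 + 1.24/6.27×10^-6) = 0.03753 rad.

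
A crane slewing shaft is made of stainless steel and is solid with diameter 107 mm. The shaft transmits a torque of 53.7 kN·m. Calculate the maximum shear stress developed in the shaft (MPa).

J = πd⁴/32 = π(0.107)⁴/32 = 1.287×10^-5 m⁴.
τ_max = T·r/J = 53700 × 0.0535 / 1.287×10^-5 = 2.233×10^8 Pa.

223 MPa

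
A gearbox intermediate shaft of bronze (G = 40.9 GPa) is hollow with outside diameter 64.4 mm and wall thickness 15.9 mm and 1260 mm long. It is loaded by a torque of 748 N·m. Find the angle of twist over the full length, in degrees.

J = π(d_o⁴ − d_i⁴)/32 = π(0.0644⁴ − 0.0326⁴)/32 = 1.578×10^-6 m⁴.
θ = T·L/(G·J) = 748.0 × 1.26 / (40.9×10⁹ × 1.578×10^-6) = 0.01461 rad.

0.837°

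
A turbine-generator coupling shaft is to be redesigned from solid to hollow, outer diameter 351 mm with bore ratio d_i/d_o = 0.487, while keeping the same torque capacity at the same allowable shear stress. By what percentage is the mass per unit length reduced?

Equal τ_max and T ⇒ the solid shaft needs d_s³ = d_o³(1−k⁴), so d_s = 351·(1−0.487⁴)^(1/3) = 344.3 mm.
Area ratio A_h/A_s = d_o²(1−k²)/d_s² = (1−k²)/(1−k⁴)^(2/3) = 0.7928.
Mass saving = 1 − 0.7928 = 20.7 %.

20.7 %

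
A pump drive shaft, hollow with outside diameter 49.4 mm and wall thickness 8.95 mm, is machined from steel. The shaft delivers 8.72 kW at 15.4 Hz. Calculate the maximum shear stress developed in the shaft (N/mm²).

ω = 2π·15.4 = 96.76 rad/s, so T = P/ω = 8.72×10³ / 96.76 = 90.12 N·m.
J = π(d_o⁴ − d_i⁴)/32 = π(0.0494⁴ − 0.0315⁴)/32 = 4.880×10^-7 m⁴.
τ_max = T·r/J = 90.12 × 0.0247 / 4.880×10^-7 = 4.561×10^6 Pa.

4.56 N/mm²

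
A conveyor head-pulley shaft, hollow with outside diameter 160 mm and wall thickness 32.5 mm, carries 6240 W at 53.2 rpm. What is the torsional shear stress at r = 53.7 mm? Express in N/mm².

1.07 N/mm²

ω = 2π·53.2/60 = 5.571 rad/s, so T = P/ω = 6240 / 5.571 = 1120 N·m.
J = π(d_o⁴ − d_i⁴)/32 = π(0.160⁴ − 0.0950⁴)/32 = 5.634×10^-5 m⁴.
Shear stress varies linearly with radius: τ = T·r/J = 1120 × 0.0537 / 5.634×10^-5 = 1.068×10^6 Pa.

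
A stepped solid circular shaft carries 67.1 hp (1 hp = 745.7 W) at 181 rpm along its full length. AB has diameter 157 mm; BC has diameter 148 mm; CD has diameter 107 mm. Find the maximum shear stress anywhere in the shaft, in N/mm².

11.0 N/mm²

ω = 2π·181/60 = 18.95 rad/s, so T = P/ω = 67.1×745.7 / 18.95 = 2640 N·m.
Under the same torque, τ_max = 16T/(πd³) is largest where d is smallest — segment CD (d = 107 mm).
τ_max = 16·2640/(π·(0.107)³) = 1.097×10^7 Pa.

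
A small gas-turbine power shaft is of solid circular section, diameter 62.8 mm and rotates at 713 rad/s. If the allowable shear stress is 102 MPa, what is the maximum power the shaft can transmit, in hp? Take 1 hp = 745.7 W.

4740 hp

J = πd⁴/32 = π(0.0628)⁴/32 = 1.527×10^-6 m⁴.
T_max = τ_allow·J/r = 1.02×10^8 × 1.527×10^-6 / 0.0314 = 4960 N·m.
ω = 713 rad/s, so P_max = T_max·ω = 3.537×10^6 W.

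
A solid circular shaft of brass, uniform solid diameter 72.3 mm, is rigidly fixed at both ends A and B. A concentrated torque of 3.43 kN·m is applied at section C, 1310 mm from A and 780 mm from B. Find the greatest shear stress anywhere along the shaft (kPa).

With uniform GJ and both ends fixed, compatibility θ_AC = θ_CB gives T_A·a = T_B·b, together with T_A + T_B = T₀.
T_A = T₀·b/(a+b) = 3430·780/2090 = 1280 N·m; T_B = 2150 N·m.
τ in each portion: τ_AC = 1.73×10^7 Pa, τ_CB = 2.90×10^7 Pa; maximum is in CB.
τ_max = T_CB·r/J = 2150·0.0362/2.68×10^-6 = 2.897×10^7 Pa.

29000 kPa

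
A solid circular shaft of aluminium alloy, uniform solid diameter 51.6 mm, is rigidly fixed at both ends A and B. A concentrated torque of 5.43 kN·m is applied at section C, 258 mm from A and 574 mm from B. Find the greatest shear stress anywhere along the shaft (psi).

20100 psi

With uniform GJ and both ends fixed, compatibility θ_AC = θ_CB gives T_A·a = T_B·b, together with T_A + T_B = T₀.
T_A = T₀·b/(a+b) = 5430·574/832.0 = 3746 N·m; T_B = 1684 N·m.
τ in each portion: τ_AC = 1.39×10^8 Pa, τ_CB = 6.24×10^7 Pa; maximum is in AC.
τ_max = T_AC·r/J = 3746·0.0258/6.96×10^-7 = 1.389×10^8 Pa.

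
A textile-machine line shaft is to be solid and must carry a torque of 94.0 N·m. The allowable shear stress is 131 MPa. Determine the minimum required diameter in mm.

For a solid shaft τ_max = 16T/(πd³), so d = (16T/(π τ_allow))^(1/3) = (16·94.00/(π·1.31×10^8))^(1/3) = 0.01540 m.

15.4 mm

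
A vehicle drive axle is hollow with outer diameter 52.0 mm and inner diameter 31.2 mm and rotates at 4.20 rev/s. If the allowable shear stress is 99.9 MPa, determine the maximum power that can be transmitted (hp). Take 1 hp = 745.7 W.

J = π(d_o⁴ − d_i⁴)/32 = π(0.0520⁴ − 0.0312⁴)/32 = 6.248×10^-7 m⁴.
T_max = τ_allow·J/r = 9.99×10^7 × 6.248×10^-7 / 0.0260 = 2401 N·m.
ω = 2π·4.20 = 26.39 rad/s, so P_max = T_max·ω = 6.335×10^4 W.

85.0 hp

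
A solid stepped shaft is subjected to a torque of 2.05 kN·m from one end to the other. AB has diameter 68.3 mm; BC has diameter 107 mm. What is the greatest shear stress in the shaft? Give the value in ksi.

Under the same torque, τ_max = 16T/(πd³) is largest where d is smallest — segment AB (d = 68.3 mm).
τ_max = 16·2050/(π·(0.0683)³) = 3.277×10^7 Pa.

4.75 ksi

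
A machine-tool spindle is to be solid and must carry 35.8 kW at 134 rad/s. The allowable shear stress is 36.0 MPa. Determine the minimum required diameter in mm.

33.6 mm

ω = 134 rad/s, so T = P/ω = 35.8×10³ / 134.0 = 267.2 N·m.
For a solid shaft τ_max = 16T/(πd³), so d = (16T/(π τ_allow))^(1/3) = (16·267.2/(π·3.60×10^7))^(1/3) = 0.03356 m.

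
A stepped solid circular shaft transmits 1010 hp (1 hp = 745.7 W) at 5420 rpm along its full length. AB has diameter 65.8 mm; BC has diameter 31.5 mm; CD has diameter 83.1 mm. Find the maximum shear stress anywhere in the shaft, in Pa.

2.16e8 Pa

ω = 2π·5420/60 = 567.6 rad/s, so T = P/ω = 1010×745.7 / 567.6 = 1327 N·m.
Under the same torque, τ_max = 16T/(πd³) is largest where d is smallest — segment BC (d = 31.5 mm).
τ_max = 16·1327/(π·(0.0315)³) = 2.162×10^8 Pa.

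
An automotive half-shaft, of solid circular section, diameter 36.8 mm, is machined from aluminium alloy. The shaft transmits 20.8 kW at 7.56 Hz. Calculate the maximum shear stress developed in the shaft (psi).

ω = 2π·7.56 = 47.50 rad/s, so T = P/ω = 20.8×10³ / 47.50 = 437.9 N·m.
J = πd⁴/32 = π(0.0368)⁴/32 = 1.800×10^-7 m⁴.
τ_max = T·r/J = 437.9 × 0.0184 / 1.800×10^-7 = 4.475×10^7 Pa.

6490 psi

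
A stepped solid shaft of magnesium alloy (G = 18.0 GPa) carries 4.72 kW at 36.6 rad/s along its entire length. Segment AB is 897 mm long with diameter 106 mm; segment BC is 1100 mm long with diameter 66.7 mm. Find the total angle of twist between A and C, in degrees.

0.262°

ω = 36.6 rad/s, so T = P/ω = 4.72×10³ / 36.60 = 129.0 N·m.
J_AB = π(0.106)⁴/32 = 1.24×10^-5 m⁴; J_BC = π(0.0667)⁴/32 = 1.94×10^-6 m⁴.
θ = (T/G)·Σ L_i/J_i = (129.0/18.0×10⁹)·(0.897/1.24×10^-5 + 1.10/1.94×10^-6) = 4.574×10^-3 rad.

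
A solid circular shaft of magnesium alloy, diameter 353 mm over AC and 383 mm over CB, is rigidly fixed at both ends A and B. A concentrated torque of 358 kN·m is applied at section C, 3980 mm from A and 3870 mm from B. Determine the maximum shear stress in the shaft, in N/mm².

19.1 N/mm²

Compatibility: T_A·a/J_AC = T_B·b/J_CB with T_A + T_B = T₀.
J_AC = 1.52×10^-3 m⁴, J_CB = 2.11×10^-3 m⁴, so T_A = T₀·(J_AC/a)/((J_AC/a)+(J_CB/b)) = 147600 N·m, T_B = 210400 N·m.
τ in each portion: τ_AC = 1.71×10^7 Pa, τ_CB = 1.91×10^7 Pa; maximum is in CB.
τ_max = T_CB·r/J = 210400·0.192/2.11×10^-3 = 1.907×10^7 Pa.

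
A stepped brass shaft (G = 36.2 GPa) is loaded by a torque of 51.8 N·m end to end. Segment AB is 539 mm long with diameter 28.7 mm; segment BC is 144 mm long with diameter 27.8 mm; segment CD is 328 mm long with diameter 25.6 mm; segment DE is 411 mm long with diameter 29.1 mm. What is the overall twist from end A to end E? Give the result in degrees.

1.98°

J_AB = π(0.0287)⁴/32 = 6.66×10^-8 m⁴; J_BC = π(0.0278)⁴/32 = 5.86×10^-8 m⁴; J_CD = π(0.0256)⁴/32 = 4.22×10^-8 m⁴; J_DE = π(0.0291)⁴/32 = 7.04×10^-8 m⁴.
θ = (T/G)·Σ L_i/J_i = (51.80/36.2×10⁹)·(0.539/6.66×10^-8 + 0.144/5.86×10^-8 + 0.328/4.22×10^-8 + 0.411/7.04×10^-8) = 0.03458 rad.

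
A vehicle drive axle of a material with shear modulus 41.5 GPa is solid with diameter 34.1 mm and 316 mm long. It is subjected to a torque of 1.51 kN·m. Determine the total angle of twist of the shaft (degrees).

J = πd⁴/32 = π(0.0341)⁴/32 = 1.327×10^-7 m⁴.
θ = T·L/(G·J) = 1510 × 0.316 / (41.5×10⁹ × 1.327×10^-7) = 0.08662 rad.

4.96°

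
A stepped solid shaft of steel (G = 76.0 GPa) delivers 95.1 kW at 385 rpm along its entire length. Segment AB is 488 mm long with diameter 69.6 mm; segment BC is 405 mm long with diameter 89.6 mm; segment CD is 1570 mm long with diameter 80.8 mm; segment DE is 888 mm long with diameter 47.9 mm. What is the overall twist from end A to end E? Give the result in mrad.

ω = 2π·385/60 = 40.32 rad/s, so T = P/ω = 95.1×10³ / 40.32 = 2359 N·m.
J_AB = π(0.0696)⁴/32 = 2.30×10^-6 m⁴; J_BC = π(0.0896)⁴/32 = 6.33×10^-6 m⁴; J_CD = π(0.0808)⁴/32 = 4.18×10^-6 m⁴; J_DE = π(0.0479)⁴/32 = 5.17×10^-7 m⁴.
θ = (T/G)·Σ L_i/J_i = (2359/76.0×10⁹)·(0.488/2.30×10^-6 + 0.405/6.33×10^-6 + 1.57/4.18×10^-6 + 0.888/5.17×10^-7) = 0.07353 rad.

73.5 mrad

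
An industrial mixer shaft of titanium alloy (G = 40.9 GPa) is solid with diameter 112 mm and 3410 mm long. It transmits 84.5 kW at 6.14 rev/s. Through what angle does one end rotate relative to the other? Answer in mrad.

ω = 2π·6.14 = 38.58 rad/s, so T = P/ω = 84.5×10³ / 38.58 = 2190 N·m.
J = πd⁴/32 = π(0.112)⁴/32 = 1.545×10^-5 m⁴.
θ = T·L/(G·J) = 2190 × 3.41 / (40.9×10⁹ × 1.545×10^-5) = 0.01182 rad.

11.8 mrad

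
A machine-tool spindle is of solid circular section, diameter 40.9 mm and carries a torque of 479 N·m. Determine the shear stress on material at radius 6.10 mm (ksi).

1.54 ksi

J = πd⁴/32 = π(0.0409)⁴/32 = 2.747×10^-7 m⁴.
Shear stress varies linearly with radius: τ = T·r/J = 479.0 × 0.00610 / 2.747×10^-7 = 1.064×10^7 Pa.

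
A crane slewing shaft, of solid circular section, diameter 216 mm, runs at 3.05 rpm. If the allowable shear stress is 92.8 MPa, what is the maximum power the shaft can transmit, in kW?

J = πd⁴/32 = π(0.216)⁴/32 = 2.137×10^-4 m⁴.
T_max = τ_allow·J/r = 9.28×10^7 × 2.137×10^-4 / 0.108 = 183600 N·m.
ω = 2π·3.05/60 = 0.3194 rad/s, so P_max = T_max·ω = 5.865×10^4 W.

58.6 kW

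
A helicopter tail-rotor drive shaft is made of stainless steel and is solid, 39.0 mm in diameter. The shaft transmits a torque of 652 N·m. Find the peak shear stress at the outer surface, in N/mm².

56.0 N/mm²

J = πd⁴/32 = π(0.0390)⁴/32 = 2.271×10^-7 m⁴.
τ_max = T·r/J = 652.0 × 0.0195 / 2.271×10^-7 = 5.598×10^7 Pa.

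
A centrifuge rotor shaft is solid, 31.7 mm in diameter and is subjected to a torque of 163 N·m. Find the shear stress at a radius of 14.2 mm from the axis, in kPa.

J = πd⁴/32 = π(0.0317)⁴/32 = 9.914×10^-8 m⁴.
Shear stress varies linearly with radius: τ = T·r/J = 163.0 × 0.0142 / 9.914×10^-8 = 2.335×10^7 Pa.

23300 kPa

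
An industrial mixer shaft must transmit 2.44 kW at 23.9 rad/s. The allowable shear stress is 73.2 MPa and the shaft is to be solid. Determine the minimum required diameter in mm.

ω = 23.9 rad/s, so T = P/ω = 2.44×10³ / 23.90 = 102.1 N·m.
For a solid shaft τ_max = 16T/(πd³), so d = (16T/(π τ_allow))^(1/3) = (16·102.1/(π·7.32×10^7))^(1/3) = 0.01922 m.

19.2 mm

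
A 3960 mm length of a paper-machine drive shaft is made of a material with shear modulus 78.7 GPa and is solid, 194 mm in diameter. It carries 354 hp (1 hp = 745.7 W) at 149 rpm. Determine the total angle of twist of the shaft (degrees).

ω = 2π·149/60 = 15.60 rad/s, so T = P/ω = 354×745.7 / 15.60 = 16920 N·m.
J = πd⁴/32 = π(0.194)⁴/32 = 1.391×10^-4 m⁴.
θ = T·L/(G·J) = 16920 × 3.96 / (78.7×10⁹ × 1.391×10^-4) = 6.122×10^-3 rad.

0.351°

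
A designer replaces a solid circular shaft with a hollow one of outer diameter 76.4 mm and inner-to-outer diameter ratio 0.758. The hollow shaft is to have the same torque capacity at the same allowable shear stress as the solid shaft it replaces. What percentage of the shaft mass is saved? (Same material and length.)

Equal τ_max and T ⇒ the solid shaft needs d_s³ = d_o³(1−k⁴), so d_s = 76.4·(1−0.758⁴)^(1/3) = 66.85 mm.
Area ratio A_h/A_s = d_o²(1−k²)/d_s² = (1−k²)/(1−k⁴)^(2/3) = 0.5557.
Mass saving = 1 − 0.5557 = 44.4 %.

44.4 %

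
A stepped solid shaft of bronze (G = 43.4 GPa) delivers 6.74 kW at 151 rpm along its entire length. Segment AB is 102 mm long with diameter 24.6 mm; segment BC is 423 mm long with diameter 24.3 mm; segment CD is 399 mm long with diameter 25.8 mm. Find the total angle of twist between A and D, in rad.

ω = 2π·151/60 = 15.81 rad/s, so T = P/ω = 6.74×10³ / 15.81 = 426.2 N·m.
J_AB = π(0.0246)⁴/32 = 3.60×10^-8 m⁴; J_BC = π(0.0243)⁴/32 = 3.42×10^-8 m⁴; J_CD = π(0.0258)⁴/32 = 4.35×10^-8 m⁴.
θ = (T/G)·Σ L_i/J_i = (426.2/43.4×10⁹)·(0.102/3.60×10^-8 + 0.423/3.42×10^-8 + 0.399/4.35×10^-8) = 0.2393 rad.

0.239 rad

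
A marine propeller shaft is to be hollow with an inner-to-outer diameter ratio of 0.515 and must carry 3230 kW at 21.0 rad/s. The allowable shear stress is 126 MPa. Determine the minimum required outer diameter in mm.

188 mm

ω = 21.0 rad/s, so T = P/ω = 3230×10³ / 21.00 = 153800 N·m.
For a hollow shaft with d_i/d_o = 0.515: τ_max = 16T/(π d_o³ (1−k⁴)), so d_o = [16T/(π τ_allow (1−k⁴))]^(1/3) = [16·153800/(π·1.26×10^8·0.9297)]^(1/3) = 0.1884 m.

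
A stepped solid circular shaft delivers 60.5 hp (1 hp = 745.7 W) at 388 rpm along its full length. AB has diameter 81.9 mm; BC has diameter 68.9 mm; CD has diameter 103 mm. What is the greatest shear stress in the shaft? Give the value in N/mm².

ω = 2π·388/60 = 40.63 rad/s, so T = P/ω = 60.5×745.7 / 40.63 = 1110 N·m.
Under the same torque, τ_max = 16T/(πd³) is largest where d is smallest — segment BC (d = 68.9 mm).
τ_max = 16·1110/(π·(0.0689)³) = 1.729×10^7 Pa.

17.3 N/mm²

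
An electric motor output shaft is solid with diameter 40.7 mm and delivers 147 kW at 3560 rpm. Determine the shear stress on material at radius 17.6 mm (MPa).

25.8 MPa

ω = 2π·3560/60 = 372.8 rad/s, so T = P/ω = 147×10³ / 372.8 = 394.3 N·m.
J = πd⁴/32 = π(0.0407)⁴/32 = 2.694×10^-7 m⁴.
Shear stress varies linearly with radius: τ = T·r/J = 394.3 × 0.0176 / 2.694×10^-7 = 2.576×10^7 Pa.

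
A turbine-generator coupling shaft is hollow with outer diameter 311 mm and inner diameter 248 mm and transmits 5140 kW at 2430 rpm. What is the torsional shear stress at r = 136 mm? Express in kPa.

ω = 2π·2430/60 = 254.5 rad/s, so T = P/ω = 5140×10³ / 254.5 = 20200 N·m.
J = π(d_o⁴ − d_i⁴)/32 = π(0.311⁴ − 0.248⁴)/32 = 5.471×10^-4 m⁴.
Shear stress varies linearly with radius: τ = T·r/J = 20200 × 0.136 / 5.471×10^-4 = 5.022×10^6 Pa.

5020 kPa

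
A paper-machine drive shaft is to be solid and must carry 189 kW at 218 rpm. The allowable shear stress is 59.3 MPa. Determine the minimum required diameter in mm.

89.3 mm

ω = 2π·218/60 = 22.83 rad/s, so T = P/ω = 189×10³ / 22.83 = 8279 N·m.
For a solid shaft τ_max = 16T/(πd³), so d = (16T/(π τ_allow))^(1/3) = (16·8279/(π·5.93×10^7))^(1/3) = 0.08925 m.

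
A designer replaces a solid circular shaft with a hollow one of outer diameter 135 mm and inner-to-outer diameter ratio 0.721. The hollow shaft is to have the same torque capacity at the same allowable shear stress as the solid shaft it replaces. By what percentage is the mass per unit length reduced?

40.8 %

Equal τ_max and T ⇒ the solid shaft needs d_s³ = d_o³(1−k⁴), so d_s = 135·(1−0.721⁴)^(1/3) = 121.5 mm.
Area ratio A_h/A_s = d_o²(1−k²)/d_s² = (1−k²)/(1−k⁴)^(2/3) = 0.5924.
Mass saving = 1 − 0.5924 = 40.8 %.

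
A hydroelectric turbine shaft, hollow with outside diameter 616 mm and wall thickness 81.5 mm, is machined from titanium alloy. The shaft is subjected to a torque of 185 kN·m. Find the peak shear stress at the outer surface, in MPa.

5.70 MPa

J = π(d_o⁴ − d_i⁴)/32 = π(0.616⁴ − 0.453⁴)/32 = 0.01000 m⁴.
τ_max = T·r/J = 185000 × 0.308 / 0.01000 = 5.697×10^6 Pa.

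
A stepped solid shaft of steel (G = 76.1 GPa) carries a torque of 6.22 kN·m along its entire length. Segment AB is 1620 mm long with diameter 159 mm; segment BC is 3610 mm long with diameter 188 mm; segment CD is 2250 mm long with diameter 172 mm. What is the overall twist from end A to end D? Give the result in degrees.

J_AB = π(0.159)⁴/32 = 6.27×10^-5 m⁴; J_BC = π(0.188)⁴/32 = 1.23×10^-4 m⁴; J_CD = π(0.172)⁴/32 = 8.59×10^-5 m⁴.
θ = (T/G)·Σ L_i/J_i = (6220/76.1×10⁹)·(1.62/6.27×10^-5 + 3.61/1.23×10^-4 + 2.25/8.59×10^-5) = 6.656×10^-3 rad.

0.381°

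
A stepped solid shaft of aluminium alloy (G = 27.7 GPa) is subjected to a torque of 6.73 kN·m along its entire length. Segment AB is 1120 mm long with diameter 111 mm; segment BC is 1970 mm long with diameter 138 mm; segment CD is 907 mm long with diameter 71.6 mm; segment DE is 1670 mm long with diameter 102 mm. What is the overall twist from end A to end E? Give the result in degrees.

J_AB = π(0.111)⁴/32 = 1.49×10^-5 m⁴; J_BC = π(0.138)⁴/32 = 3.56×10^-5 m⁴; J_CD = π(0.0716)⁴/32 = 2.58×10^-6 m⁴; J_DE = π(0.102)⁴/32 = 1.06×10^-5 m⁴.
θ = (T/G)·Σ L_i/J_i = (6730/27.7×10⁹)·(1.12/1.49×10^-5 + 1.97/3.56×10^-5 + 0.907/2.58×10^-6 + 1.67/1.06×10^-5) = 0.1553 rad.

8.90°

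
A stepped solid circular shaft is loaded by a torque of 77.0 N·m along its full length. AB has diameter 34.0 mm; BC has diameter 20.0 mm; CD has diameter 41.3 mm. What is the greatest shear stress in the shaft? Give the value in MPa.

49.0 MPa

Under the same torque, τ_max = 16T/(πd³) is largest where d is smallest — segment BC (d = 20.0 mm).
τ_max = 16·77.00/(π·(0.0200)³) = 4.902×10^7 Pa.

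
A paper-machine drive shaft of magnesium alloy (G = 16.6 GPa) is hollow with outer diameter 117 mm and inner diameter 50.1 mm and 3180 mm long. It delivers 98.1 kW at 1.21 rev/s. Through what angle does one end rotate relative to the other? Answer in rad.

0.139 rad

ω = 2π·1.21 = 7.603 rad/s, so T = P/ω = 98.1×10³ / 7.603 = 12900 N·m.
J = π(d_o⁴ − d_i⁴)/32 = π(0.117⁴ − 0.0501⁴)/32 = 1.778×10^-5 m⁴.
θ = T·L/(G·J) = 12900 × 3.18 / (16.6×10⁹ × 1.778×10^-5) = 0.1390 rad.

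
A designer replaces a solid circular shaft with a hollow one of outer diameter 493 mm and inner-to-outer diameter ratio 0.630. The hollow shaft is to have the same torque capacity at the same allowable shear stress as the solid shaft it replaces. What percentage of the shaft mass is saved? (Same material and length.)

32.4 %

Equal τ_max and T ⇒ the solid shaft needs d_s³ = d_o³(1−k⁴), so d_s = 493·(1−0.630⁴)^(1/3) = 465.6 mm.
Area ratio A_h/A_s = d_o²(1−k²)/d_s² = (1−k²)/(1−k⁴)^(2/3) = 0.6761.
Mass saving = 1 − 0.6761 = 32.4 %.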